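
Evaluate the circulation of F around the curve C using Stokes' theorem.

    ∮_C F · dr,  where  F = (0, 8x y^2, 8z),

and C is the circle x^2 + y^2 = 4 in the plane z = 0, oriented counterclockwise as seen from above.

Let S be the flat disk x^2 + y^2 ≤ 4 in the plane z = 0, with upward unit normal n̂ = ẑ. By Stokes' theorem,

    ∮_C F · dr = ∬_S (∇ × F) · n̂ dS = ∬_D (curl F)_z dA,

where D is the disk x^2 + y^2 ≤ 4.

Compute the curl of F = (0, 8x y^2, 8z):
    (∇ × F)_x = ∂F_z/∂y - ∂F_y/∂z = 0,
    (∇ × F)_y = ∂F_x/∂z - ∂F_z/∂x = 0,
    (∇ × F)_z = ∂F_y/∂x - ∂F_x/∂y = 8y^2.

On z = 0, (curl F)_z = 8y^2.

Convert to polar (x = r cos θ, y = r sin θ, dA = r dr dθ); the integrand becomes 8r^2sin(θ)^2, so

    ∬_D (curl F)_z dA = ∫_0^{2π} ∫_0^{2} (8r^2sin(θ)^2) · r dr dθ.

Inner (r from 0 to 2): 32sin(θ)^2.
Outer (θ from 0 to 2π): 32π.

Therefore ∮_C F · dr = 32π.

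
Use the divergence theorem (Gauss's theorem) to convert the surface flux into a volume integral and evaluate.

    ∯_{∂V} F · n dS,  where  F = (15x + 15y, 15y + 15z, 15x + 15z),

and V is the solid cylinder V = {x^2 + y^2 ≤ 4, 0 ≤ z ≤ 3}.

By the divergence theorem,

    ∯_{∂V} F · n dS = ∭_V (∇ · F) dV.

Compute the divergence:
    ∇ · F = ∂F_x/∂x + ∂F_y/∂y + ∂F_z/∂z = 15 + 15 + 15 = 45.

In cylindrical coordinates, x = r cos(θ), y = r sin(θ), z = z, dV = r dr dθ dz, with 0 ≤ r ≤ 2, 0 ≤ θ ≤ 2π, 0 ≤ z ≤ 3.

The integrand, after substitution and multiplying by the volume element, becomes (45) · r, so

    ∭_V (∇·F) dV = ∫_0^{2π} ∫_0^{2} ∫_0^{3} (45) · r dz dr dθ.

Inner (z from 0 to 3): 135r.
Middle (r from 0 to 2): 270.
Outer (θ from 0 to 2π): 540π.

Therefore ∯_{∂V} F · n dS = 540π.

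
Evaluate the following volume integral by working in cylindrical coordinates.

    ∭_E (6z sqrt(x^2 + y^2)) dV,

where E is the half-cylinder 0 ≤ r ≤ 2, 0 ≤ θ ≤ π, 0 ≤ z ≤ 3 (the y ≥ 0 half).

In cylindrical coordinates, x = r cos(θ), y = r sin(θ), z = z, and dV = r dr dθ dz.

The integrand becomes 6r z, so

    ∭_E (6z sqrt(x^2 + y^2)) dV = ∫_{0}^{π} ∫_{0}^{2} ∫_{0}^{3} (6r z) · r dz dr dθ.

Inner (z): 27r^2.
Middle (r from 0 to 2): 72.
Outer (θ): 72π.

Therefore the triple integral equals 72π.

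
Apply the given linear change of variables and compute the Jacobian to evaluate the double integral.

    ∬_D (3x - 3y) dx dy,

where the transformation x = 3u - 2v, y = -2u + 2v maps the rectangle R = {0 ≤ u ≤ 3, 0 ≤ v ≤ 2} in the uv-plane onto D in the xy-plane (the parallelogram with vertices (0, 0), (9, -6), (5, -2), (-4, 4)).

Compute the Jacobian determinant of (x, y) with respect to (u, v):

    ∂(x,y)/∂(u,v) = | 3  -2 | = (3)(2) - (-2)(-2) = 2.
                   | -2  2 |

Its absolute value is |J| = 2 (the area scaling factor).

Substituting x = 3u - 2v, y = -2u + 2v into the integrand,

    3x - 3y → 15u - 12v,

so the integral becomes

    ∬_R (15u - 12v) · |J| du dv = ∫_0^3 ∫_0^2 (30u - 24v) dv du.

Inner (v): 60u - 48.
Outer (u): 126.

Therefore ∬_D (3x - 3y) dx dy = 126.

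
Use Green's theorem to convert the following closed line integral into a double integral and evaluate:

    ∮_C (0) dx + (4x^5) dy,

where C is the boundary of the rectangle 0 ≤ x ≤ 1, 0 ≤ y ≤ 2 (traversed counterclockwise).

Green's theorem converts the closed line integral into a double integral over the enclosed region D:

    ∮_C P dx + Q dy = ∬_D (∂Q/∂x - ∂P/∂y) dA.

Here P = 0, Q = 4x^5, so

    ∂Q/∂x = 20x^4,    ∂P/∂y = 0,
    ∂Q/∂x - ∂P/∂y = 20x^4.

D is the region 0 ≤ x ≤ 1, 0 ≤ y ≤ 2. Evaluating the double integral:

    ∬_D (20x^4) dA = ∫_0^{1} ∫_0^{2} (20x^4) dy dx.

Inner (y from 0 to 2): 40x^4.
Outer (x from 0 to 1): 8.

Therefore ∮_C P dx + Q dy = 8.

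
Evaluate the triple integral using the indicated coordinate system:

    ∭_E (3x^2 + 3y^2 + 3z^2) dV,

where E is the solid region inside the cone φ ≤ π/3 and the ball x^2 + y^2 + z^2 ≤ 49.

In spherical coordinates, x = ρ sin(φ) cos(θ), y = ρ sin(φ) sin(θ), z = ρ cos(φ), and dV = ρ^2 sin(φ) dρ dφ dθ.

The integrand becomes 3ρ^2, so

    ∭_E (3x^2 + 3y^2 + 3z^2) dV = ∫_{0}^{2π} ∫_{0}^{π/3} ∫_{0}^{7} (3ρ^2) · ρ^2 sin(φ) dρ dφ dθ.

Inner (ρ): 50421sin(φ)/5.
Middle (φ): 50421/10.
Outer (θ): 50421π/5.

Therefore the triple integral equals 50421π/5.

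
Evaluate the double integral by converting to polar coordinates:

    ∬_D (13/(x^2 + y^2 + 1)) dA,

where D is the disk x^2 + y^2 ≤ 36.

The region D is 0 ≤ r ≤ 6, 0 ≤ θ ≤ 2π in polar coordinates, where x = r cos(θ), y = r sin(θ), and dA = r dr dθ.

Under the substitution, the integrand becomes 13/(r^2 + 1), so

    ∬_D (13/(x^2 + y^2 + 1)) dA = ∫_{0}^{2π} ∫_{0}^{6} (13/(r^2 + 1)) · r dr dθ.

Inner integral (in r): ∫_{0}^{6} (13/(r^2 + 1)) · r dr = 13log(37)/2.

Outer integral (in θ): ∫_{0}^{2π} (13log(37)/2) dθ = 13π log(37).

Therefore ∬_D (13/(x^2 + y^2 + 1)) dA = 13π log(37).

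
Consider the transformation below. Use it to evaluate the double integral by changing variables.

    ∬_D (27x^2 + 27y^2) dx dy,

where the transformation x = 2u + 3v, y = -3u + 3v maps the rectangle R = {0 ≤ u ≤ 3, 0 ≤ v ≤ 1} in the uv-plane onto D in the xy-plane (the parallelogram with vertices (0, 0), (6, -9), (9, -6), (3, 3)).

Compute the Jacobian determinant of (x, y) with respect to (u, v):

    ∂(x,y)/∂(u,v) = | 2  3 | = (2)(3) - (3)(-3) = 15.
                   | -3  3 |

Its absolute value is |J| = 15 (the area scaling factor).

Substituting x = 2u + 3v, y = -3u + 3v into the integrand,

    27x^2 + 27y^2 → 351u^2 - 162u v + 486v^2,

so the integral becomes

    ∬_R (351u^2 - 162u v + 486v^2) · |J| du dv = ∫_0^3 ∫_0^1 (5265u^2 - 2430u v + 7290v^2) dv du.

Inner (v): 5265u^2 - 1215u + 2430.
Outer (u): 98415/2.

Therefore ∬_D (27x^2 + 27y^2) dx dy = 98415/2.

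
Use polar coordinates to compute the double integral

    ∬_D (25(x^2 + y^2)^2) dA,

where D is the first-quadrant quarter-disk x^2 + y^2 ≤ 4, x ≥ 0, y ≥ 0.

The region D is 0 ≤ r ≤ 2, 0 ≤ θ ≤ π/2 in polar coordinates, where x = r cos(θ), y = r sin(θ), and dA = r dr dθ.

Under the substitution, the integrand becomes 25r^4, so

    ∬_D (25(x^2 + y^2)^2) dA = ∫_{0}^{π/2} ∫_{0}^{2} (25r^4) · r dr dθ.

Inner integral (in r): ∫_{0}^{2} (25r^4) · r dr = 800/3.

Outer integral (in θ): ∫_{0}^{π/2} (800/3) dθ = 400π/3.

Therefore ∬_D (25(x^2 + y^2)^2) dA = 400π/3.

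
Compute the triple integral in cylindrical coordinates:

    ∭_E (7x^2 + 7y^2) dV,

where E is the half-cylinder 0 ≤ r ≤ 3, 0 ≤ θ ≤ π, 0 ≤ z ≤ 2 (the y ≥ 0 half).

In cylindrical coordinates, x = r cos(θ), y = r sin(θ), z = z, and dV = r dr dθ dz.

The integrand becomes 7r^2, so

    ∭_E (7x^2 + 7y^2) dV = ∫_{0}^{π} ∫_{0}^{3} ∫_{0}^{2} (7r^2) · r dz dr dθ.

Inner (z): 14r^3.
Middle (r from 0 to 3): 567/2.
Outer (θ): 567π/2.

Therefore the triple integral equals 567π/2.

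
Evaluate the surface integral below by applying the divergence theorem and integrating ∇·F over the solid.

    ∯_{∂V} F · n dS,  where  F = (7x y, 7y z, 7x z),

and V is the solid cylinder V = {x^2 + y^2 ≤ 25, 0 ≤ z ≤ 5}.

By the divergence theorem,

    ∯_{∂V} F · n dS = ∭_V (∇ · F) dV.

Compute the divergence:
    ∇ · F = ∂F_x/∂x + ∂F_y/∂y + ∂F_z/∂z = 7y + 7z + 7x = 7x + 7y + 7z.

In cylindrical coordinates, x = r cos(θ), y = r sin(θ), z = z, dV = r dr dθ dz, with 0 ≤ r ≤ 5, 0 ≤ θ ≤ 2π, 0 ≤ z ≤ 5.

The integrand, after substitution and multiplying by the volume element, becomes (7sqrt(2)r sin(θ + π/4) + 7z) · r, so

    ∭_V (∇·F) dV = ∫_0^{2π} ∫_0^{5} ∫_0^{5} (7sqrt(2)r sin(θ + π/4) + 7z) · r dz dr dθ.

Inner (z from 0 to 5): 35r (2sqrt(2)r sin(θ + π/4) + 5)/2.
Middle (r from 0 to 5): 4375sqrt(2)sin(θ + π/4)/3 + 4375/4.
Outer (θ from 0 to 2π): 4375π/2.

Therefore ∯_{∂V} F · n dS = 4375π/2.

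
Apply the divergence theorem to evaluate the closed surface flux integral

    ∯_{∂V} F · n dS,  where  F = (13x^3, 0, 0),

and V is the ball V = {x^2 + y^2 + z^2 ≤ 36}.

By the divergence theorem,

    ∯_{∂V} F · n dS = ∭_V (∇ · F) dV.

Compute the divergence:
    ∇ · F = ∂F_x/∂x + ∂F_y/∂y + ∂F_z/∂z = 39x^2 + 0 + 0 = 39x^2.

In spherical coordinates, x = ρ sin(φ) cos(θ), y = ρ sin(φ) sin(θ), z = ρ cos(φ), dV = ρ^2 sin(φ) dρ dφ dθ, with 0 ≤ ρ ≤ 6, 0 ≤ φ ≤ π, 0 ≤ θ ≤ 2π.

The integrand, after substitution and multiplying by the volume element, becomes (39ρ^2sin(φ)^2cos(θ)^2) · ρ^2 sin(φ), so

    ∭_V (∇·F) dV = ∫_0^{2π} ∫_0^{π} ∫_0^{6} (39ρ^2sin(φ)^2cos(θ)^2) · ρ^2 sin(φ) dρ dφ dθ.

Inner (ρ from 0 to 6): 303264sin(φ)^3cos(θ)^2/5.
Middle (φ from 0 to π): 404352cos(θ)^2/5.
Outer (θ from 0 to 2π): 404352π/5.

Therefore ∯_{∂V} F · n dS = 404352π/5.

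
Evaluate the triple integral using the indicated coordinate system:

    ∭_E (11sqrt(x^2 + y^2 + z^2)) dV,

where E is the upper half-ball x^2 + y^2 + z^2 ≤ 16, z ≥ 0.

In spherical coordinates, x = ρ sin(φ) cos(θ), y = ρ sin(φ) sin(θ), z = ρ cos(φ), and dV = ρ^2 sin(φ) dρ dφ dθ.

The integrand becomes 11ρ, so

    ∭_E (11sqrt(x^2 + y^2 + z^2)) dV = ∫_{0}^{2π} ∫_{0}^{π/2} ∫_{0}^{4} (11ρ) · ρ^2 sin(φ) dρ dφ dθ.

Inner (ρ): 704sin(φ).
Middle (φ): 704.
Outer (θ): 1408π.

Therefore the triple integral equals 1408π.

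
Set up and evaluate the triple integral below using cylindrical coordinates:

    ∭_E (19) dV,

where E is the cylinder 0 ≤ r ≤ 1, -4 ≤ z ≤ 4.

In cylindrical coordinates, x = r cos(θ), y = r sin(θ), z = z, and dV = r dr dθ dz.

The integrand becomes 19, so

    ∭_E (19) dV = ∫_{0}^{2π} ∫_{0}^{1} ∫_{-4}^{4} (19) · r dz dr dθ.

Inner (z): 152r.
Middle (r from 0 to 1): 76.
Outer (θ): 152π.

Therefore the triple integral equals 152π.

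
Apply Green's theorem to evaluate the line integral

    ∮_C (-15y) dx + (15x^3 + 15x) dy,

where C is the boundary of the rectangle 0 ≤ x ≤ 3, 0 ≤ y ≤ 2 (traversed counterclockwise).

Green's theorem converts the closed line integral into a double integral over the enclosed region D:

    ∮_C P dx + Q dy = ∬_D (∂Q/∂x - ∂P/∂y) dA.

Here P = -15y, Q = 15x^3 + 15x, so

    ∂Q/∂x = 45x^2 + 15,    ∂P/∂y = -15,
    ∂Q/∂x - ∂P/∂y = 45x^2 + 30.

D is the region 0 ≤ x ≤ 3, 0 ≤ y ≤ 2. Evaluating the double integral:

    ∬_D (45x^2 + 30) dA = ∫_0^{3} ∫_0^{2} (45x^2 + 30) dy dx.

Inner (y from 0 to 2): 90x^2 + 60.
Outer (x from 0 to 3): 990.

Therefore ∮_C P dx + Q dy = 990.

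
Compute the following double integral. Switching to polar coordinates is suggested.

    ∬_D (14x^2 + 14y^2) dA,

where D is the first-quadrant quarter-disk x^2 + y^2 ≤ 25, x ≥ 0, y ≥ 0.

The region D is 0 ≤ r ≤ 5, 0 ≤ θ ≤ π/2 in polar coordinates, where x = r cos(θ), y = r sin(θ), and dA = r dr dθ.

Under the substitution, the integrand becomes 14r^2, so

    ∬_D (14x^2 + 14y^2) dA = ∫_{0}^{π/2} ∫_{0}^{5} (14r^2) · r dr dθ.

Inner integral (in r): ∫_{0}^{5} (14r^2) · r dr = 4375/2.

Outer integral (in θ): ∫_{0}^{π/2} (4375/2) dθ = 4375π/4.

Therefore ∬_D (14x^2 + 14y^2) dA = 4375π/4.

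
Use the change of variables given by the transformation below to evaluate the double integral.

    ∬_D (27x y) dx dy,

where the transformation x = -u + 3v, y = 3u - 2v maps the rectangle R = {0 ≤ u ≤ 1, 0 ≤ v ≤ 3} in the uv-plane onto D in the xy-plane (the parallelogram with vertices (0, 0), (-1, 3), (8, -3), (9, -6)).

Compute the Jacobian determinant of (x, y) with respect to (u, v):

    ∂(x,y)/∂(u,v) = | -1  3 | = (-1)(-2) - (3)(3) = -7.
                   | 3  -2 |

Its absolute value is |J| = 7 (the area scaling factor).

Substituting x = -u + 3v, y = 3u - 2v into the integrand,

    27x y → -81u^2 + 297u v - 162v^2,

so the integral becomes

    ∬_R (-81u^2 + 297u v - 162v^2) · |J| du dv = ∫_0^1 ∫_0^3 (-567u^2 + 2079u v - 1134v^2) dv du.

Inner (v): -1701u^2 + 18711u/2 - 10206.
Outer (u): -24381/4.

Therefore ∬_D (27x y) dx dy = -24381/4.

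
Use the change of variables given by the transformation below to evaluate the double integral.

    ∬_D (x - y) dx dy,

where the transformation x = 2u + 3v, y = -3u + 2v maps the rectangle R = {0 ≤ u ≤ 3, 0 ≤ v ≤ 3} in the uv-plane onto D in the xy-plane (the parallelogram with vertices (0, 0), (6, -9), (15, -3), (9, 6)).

Compute the Jacobian determinant of (x, y) with respect to (u, v):

    ∂(x,y)/∂(u,v) = | 2  3 | = (2)(2) - (3)(-3) = 13.
                   | -3  2 |

Its absolute value is |J| = 13 (the area scaling factor).

Substituting x = 2u + 3v, y = -3u + 2v into the integrand,

    x - y → 5u + v,

so the integral becomes

    ∬_R (5u + v) · |J| du dv = ∫_0^3 ∫_0^3 (65u + 13v) dv du.

Inner (v): 195u + 117/2.
Outer (u): 1053.

Therefore ∬_D (x - y) dx dy = 1053.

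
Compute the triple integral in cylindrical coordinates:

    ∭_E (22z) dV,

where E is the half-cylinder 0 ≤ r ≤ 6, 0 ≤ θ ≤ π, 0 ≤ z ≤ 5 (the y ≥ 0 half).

In cylindrical coordinates, x = r cos(θ), y = r sin(θ), z = z, and dV = r dr dθ dz.

The integrand becomes 22z, so

    ∭_E (22z) dV = ∫_{0}^{π} ∫_{0}^{6} ∫_{0}^{5} (22z) · r dz dr dθ.

Inner (z): 275r.
Middle (r from 0 to 6): 4950.
Outer (θ): 4950π.

Therefore the triple integral equals 4950π.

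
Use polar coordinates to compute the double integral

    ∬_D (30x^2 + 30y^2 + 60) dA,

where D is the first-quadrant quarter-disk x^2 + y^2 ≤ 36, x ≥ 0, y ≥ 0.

The region D is 0 ≤ r ≤ 6, 0 ≤ θ ≤ π/2 in polar coordinates, where x = r cos(θ), y = r sin(θ), and dA = r dr dθ.

Under the substitution, the integrand becomes 30r^2 + 60, so

    ∬_D (30x^2 + 30y^2 + 60) dA = ∫_{0}^{π/2} ∫_{0}^{6} (30r^2 + 60) · r dr dθ.

Inner integral (in r): ∫_{0}^{6} (30r^2 + 60) · r dr = 10800.

Outer integral (in θ): ∫_{0}^{π/2} (10800) dθ = 5400π.

Therefore ∬_D (30x^2 + 30y^2 + 60) dA = 5400π.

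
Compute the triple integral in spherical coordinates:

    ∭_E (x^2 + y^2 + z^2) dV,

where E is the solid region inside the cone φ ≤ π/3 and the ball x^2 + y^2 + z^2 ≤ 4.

In spherical coordinates, x = ρ sin(φ) cos(θ), y = ρ sin(φ) sin(θ), z = ρ cos(φ), and dV = ρ^2 sin(φ) dρ dφ dθ.

The integrand becomes ρ^2, so

    ∭_E (x^2 + y^2 + z^2) dV = ∫_{0}^{2π} ∫_{0}^{π/3} ∫_{0}^{2} (ρ^2) · ρ^2 sin(φ) dρ dφ dθ.

Inner (ρ): 32sin(φ)/5.
Middle (φ): 16/5.
Outer (θ): 32π/5.

Therefore the triple integral equals 32π/5.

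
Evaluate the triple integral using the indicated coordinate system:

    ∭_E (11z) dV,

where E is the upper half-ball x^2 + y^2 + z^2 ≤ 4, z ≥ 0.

In spherical coordinates, x = ρ sin(φ) cos(θ), y = ρ sin(φ) sin(θ), z = ρ cos(φ), and dV = ρ^2 sin(φ) dρ dφ dθ.

The integrand becomes 11ρ cos(φ), so

    ∭_E (11z) dV = ∫_{0}^{2π} ∫_{0}^{π/2} ∫_{0}^{2} (11ρ cos(φ)) · ρ^2 sin(φ) dρ dφ dθ.

Inner (ρ): 22sin(2φ).
Middle (φ): 22.
Outer (θ): 44π.

Therefore the triple integral equals 44π.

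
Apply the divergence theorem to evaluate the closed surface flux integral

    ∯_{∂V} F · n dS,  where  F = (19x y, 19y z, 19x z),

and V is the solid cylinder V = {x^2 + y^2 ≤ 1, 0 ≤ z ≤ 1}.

By the divergence theorem,

    ∯_{∂V} F · n dS = ∭_V (∇ · F) dV.

Compute the divergence:
    ∇ · F = ∂F_x/∂x + ∂F_y/∂y + ∂F_z/∂z = 19y + 19z + 19x = 19x + 19y + 19z.

In cylindrical coordinates, x = r cos(θ), y = r sin(θ), z = z, dV = r dr dθ dz, with 0 ≤ r ≤ 1, 0 ≤ θ ≤ 2π, 0 ≤ z ≤ 1.

The integrand, after substitution and multiplying by the volume element, becomes (19sqrt(2)r sin(θ + π/4) + 19z) · r, so

    ∭_V (∇·F) dV = ∫_0^{2π} ∫_0^{1} ∫_0^{1} (19sqrt(2)r sin(θ + π/4) + 19z) · r dz dr dθ.

Inner (z from 0 to 1): 19r (2sqrt(2)r sin(θ + π/4) + 1)/2.
Middle (r from 0 to 1): 19sqrt(2)sin(θ + π/4)/3 + 19/4.
Outer (θ from 0 to 2π): 19π/2.

Therefore ∯_{∂V} F · n dS = 19π/2.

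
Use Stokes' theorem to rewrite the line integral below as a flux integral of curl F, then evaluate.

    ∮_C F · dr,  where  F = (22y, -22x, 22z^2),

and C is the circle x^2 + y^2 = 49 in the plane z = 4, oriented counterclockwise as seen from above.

Let S be the flat disk x^2 + y^2 ≤ 49 in the plane z = 4, with upward unit normal n̂ = ẑ. By Stokes' theorem,

    ∮_C F · dr = ∬_S (∇ × F) · n̂ dS = ∬_D (curl F)_z dA,

where D is the disk x^2 + y^2 ≤ 49.

Compute the curl of F = (22y, -22x, 22z^2):
    (∇ × F)_x = ∂F_z/∂y - ∂F_y/∂z = 0,
    (∇ × F)_y = ∂F_x/∂z - ∂F_z/∂x = 0,
    (∇ × F)_z = ∂F_y/∂x - ∂F_x/∂y = -44.

On z = 4, (curl F)_z = -44.

Convert to polar (x = r cos θ, y = r sin θ, dA = r dr dθ); the integrand becomes -44, so

    ∬_D (curl F)_z dA = ∫_0^{2π} ∫_0^{7} (-44) · r dr dθ.

Inner (r from 0 to 7): -1078.
Outer (θ from 0 to 2π): -2156π.

Therefore ∮_C F · dr = -2156π.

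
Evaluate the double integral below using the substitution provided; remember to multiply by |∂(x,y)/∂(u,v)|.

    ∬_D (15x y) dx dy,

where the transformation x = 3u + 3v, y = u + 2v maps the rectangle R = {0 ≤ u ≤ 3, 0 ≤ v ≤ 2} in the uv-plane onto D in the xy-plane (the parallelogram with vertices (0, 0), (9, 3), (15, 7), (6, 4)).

Compute the Jacobian determinant of (x, y) with respect to (u, v):

    ∂(x,y)/∂(u,v) = | 3  3 | = (3)(2) - (3)(1) = 3.
                   | 1  2 |

Its absolute value is |J| = 3 (the area scaling factor).

Substituting x = 3u + 3v, y = u + 2v into the integrand,

    15x y → 45u^2 + 135u v + 90v^2,

so the integral becomes

    ∬_R (45u^2 + 135u v + 90v^2) · |J| du dv = ∫_0^3 ∫_0^2 (135u^2 + 405u v + 270v^2) dv du.

Inner (v): 270u^2 + 810u + 720.
Outer (u): 8235.

Therefore ∬_D (15x y) dx dy = 8235.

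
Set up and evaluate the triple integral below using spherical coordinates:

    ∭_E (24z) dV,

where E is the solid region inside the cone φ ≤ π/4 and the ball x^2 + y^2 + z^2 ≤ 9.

In spherical coordinates, x = ρ sin(φ) cos(θ), y = ρ sin(φ) sin(θ), z = ρ cos(φ), and dV = ρ^2 sin(φ) dρ dφ dθ.

The integrand becomes 24ρ cos(φ), so

    ∭_E (24z) dV = ∫_{0}^{2π} ∫_{0}^{π/4} ∫_{0}^{3} (24ρ cos(φ)) · ρ^2 sin(φ) dρ dφ dθ.

Inner (ρ): 243sin(2φ).
Middle (φ): 243/2.
Outer (θ): 243π.

Therefore the triple integral equals 243π.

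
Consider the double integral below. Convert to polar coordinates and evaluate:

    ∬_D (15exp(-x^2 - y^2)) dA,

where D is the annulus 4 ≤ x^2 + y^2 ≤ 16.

The region D is 2 ≤ r ≤ 4, 0 ≤ θ ≤ 2π in polar coordinates, where x = r cos(θ), y = r sin(θ), and dA = r dr dθ.

Under the substitution, the integrand becomes 15exp(-r^2), so

    ∬_D (15exp(-x^2 - y^2)) dA = ∫_{0}^{2π} ∫_{2}^{4} (15exp(-r^2)) · r dr dθ.

Inner integral (in r): ∫_{2}^{4} (15exp(-r^2)) · r dr = -(15 - 15exp(12))exp(-16)/2.

Outer integral (in θ): ∫_{0}^{2π} (-(15 - 15exp(12))exp(-16)/2) dθ = -15π (1 - exp(12))exp(-16).

Therefore ∬_D (15exp(-x^2 - y^2)) dA = -15π (1 - exp(12))exp(-16).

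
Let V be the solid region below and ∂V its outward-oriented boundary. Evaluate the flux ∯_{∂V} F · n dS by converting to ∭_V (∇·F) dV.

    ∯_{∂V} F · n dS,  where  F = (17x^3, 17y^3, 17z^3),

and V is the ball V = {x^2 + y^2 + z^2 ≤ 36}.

By the divergence theorem,

    ∯_{∂V} F · n dS = ∭_V (∇ · F) dV.

Compute the divergence:
    ∇ · F = ∂F_x/∂x + ∂F_y/∂y + ∂F_z/∂z = 51x^2 + 51y^2 + 51z^2.

In spherical coordinates, x = ρ sin(φ) cos(θ), y = ρ sin(φ) sin(θ), z = ρ cos(φ), dV = ρ^2 sin(φ) dρ dφ dθ, with 0 ≤ ρ ≤ 6, 0 ≤ φ ≤ π, 0 ≤ θ ≤ 2π.

The integrand, after substitution and multiplying by the volume element, becomes (51ρ^2) · ρ^2 sin(φ), so

    ∭_V (∇·F) dV = ∫_0^{2π} ∫_0^{π} ∫_0^{6} (51ρ^2) · ρ^2 sin(φ) dρ dφ dθ.

Inner (ρ from 0 to 6): 396576sin(φ)/5.
Middle (φ from 0 to π): 793152/5.
Outer (θ from 0 to 2π): 1586304π/5.

Therefore ∯_{∂V} F · n dS = 1586304π/5.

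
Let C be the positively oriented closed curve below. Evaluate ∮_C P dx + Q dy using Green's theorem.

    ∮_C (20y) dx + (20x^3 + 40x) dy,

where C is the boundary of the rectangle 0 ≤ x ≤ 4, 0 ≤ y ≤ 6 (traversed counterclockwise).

Green's theorem converts the closed line integral into a double integral over the enclosed region D:

    ∮_C P dx + Q dy = ∬_D (∂Q/∂x - ∂P/∂y) dA.

Here P = 20y, Q = 20x^3 + 40x, so

    ∂Q/∂x = 60x^2 + 40,    ∂P/∂y = 20,
    ∂Q/∂x - ∂P/∂y = 60x^2 + 20.

D is the region 0 ≤ x ≤ 4, 0 ≤ y ≤ 6. Evaluating the double integral:

    ∬_D (60x^2 + 20) dA = ∫_0^{4} ∫_0^{6} (60x^2 + 20) dy dx.

Inner (y from 0 to 6): 360x^2 + 120.
Outer (x from 0 to 4): 8160.

Therefore ∮_C P dx + Q dy = 8160.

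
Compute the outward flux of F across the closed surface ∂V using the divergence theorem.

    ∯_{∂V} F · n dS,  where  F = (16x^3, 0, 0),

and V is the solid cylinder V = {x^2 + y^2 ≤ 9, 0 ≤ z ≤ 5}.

By the divergence theorem,

    ∯_{∂V} F · n dS = ∭_V (∇ · F) dV.

Compute the divergence:
    ∇ · F = ∂F_x/∂x + ∂F_y/∂y + ∂F_z/∂z = 48x^2 + 0 + 0 = 48x^2.

In cylindrical coordinates, x = r cos(θ), y = r sin(θ), z = z, dV = r dr dθ dz, with 0 ≤ r ≤ 3, 0 ≤ θ ≤ 2π, 0 ≤ z ≤ 5.

The integrand, after substitution and multiplying by the volume element, becomes (48r^2cos(θ)^2) · r, so

    ∭_V (∇·F) dV = ∫_0^{2π} ∫_0^{3} ∫_0^{5} (48r^2cos(θ)^2) · r dz dr dθ.

Inner (z from 0 to 5): 240r^3cos(θ)^2.
Middle (r from 0 to 3): 4860cos(θ)^2.
Outer (θ from 0 to 2π): 4860π.

Therefore ∯_{∂V} F · n dS = 4860π.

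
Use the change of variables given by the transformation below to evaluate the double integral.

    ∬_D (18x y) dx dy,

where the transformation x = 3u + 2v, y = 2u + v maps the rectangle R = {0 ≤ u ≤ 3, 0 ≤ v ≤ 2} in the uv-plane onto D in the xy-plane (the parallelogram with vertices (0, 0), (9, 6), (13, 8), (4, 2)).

Compute the Jacobian determinant of (x, y) with respect to (u, v):

    ∂(x,y)/∂(u,v) = | 3  2 | = (3)(1) - (2)(2) = -1.
                   | 2  1 |

Its absolute value is |J| = 1 (the area scaling factor).

Substituting x = 3u + 2v, y = 2u + v into the integrand,

    18x y → 108u^2 + 126u v + 36v^2,

so the integral becomes

    ∬_R (108u^2 + 126u v + 36v^2) · |J| du dv = ∫_0^3 ∫_0^2 (108u^2 + 126u v + 36v^2) dv du.

Inner (v): 216u^2 + 252u + 96.
Outer (u): 3366.

Therefore ∬_D (18x y) dx dy = 3366.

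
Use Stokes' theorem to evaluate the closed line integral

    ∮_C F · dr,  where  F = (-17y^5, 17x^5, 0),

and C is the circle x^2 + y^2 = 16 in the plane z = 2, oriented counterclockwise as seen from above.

Let S be the flat disk x^2 + y^2 ≤ 16 in the plane z = 2, with upward unit normal n̂ = ẑ. By Stokes' theorem,

    ∮_C F · dr = ∬_S (∇ × F) · n̂ dS = ∬_D (curl F)_z dA,

where D is the disk x^2 + y^2 ≤ 16.

Compute the curl of F = (-17y^5, 17x^5, 0):
    (∇ × F)_x = ∂F_z/∂y - ∂F_y/∂z = 0,
    (∇ × F)_y = ∂F_x/∂z - ∂F_z/∂x = 0,
    (∇ × F)_z = ∂F_y/∂x - ∂F_x/∂y = 85x^4 + 85y^4.

On z = 2, (curl F)_z = 85x^4 + 85y^4.

Convert to polar (x = r cos θ, y = r sin θ, dA = r dr dθ); the integrand becomes 85r^4(sin(θ)^4 + cos(θ)^4), so

    ∬_D (curl F)_z dA = ∫_0^{2π} ∫_0^{4} (85r^4(sin(θ)^4 + cos(θ)^4)) · r dr dθ.

Inner (r from 0 to 4): 174080sin(θ)^4/3 + 174080cos(θ)^4/3.
Outer (θ from 0 to 2π): 87040π.

Therefore ∮_C F · dr = 87040π.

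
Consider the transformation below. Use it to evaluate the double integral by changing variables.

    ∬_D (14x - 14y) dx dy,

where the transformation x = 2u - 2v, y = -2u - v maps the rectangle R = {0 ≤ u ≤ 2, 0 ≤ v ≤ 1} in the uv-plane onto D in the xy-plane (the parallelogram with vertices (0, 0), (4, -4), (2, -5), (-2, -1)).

Compute the Jacobian determinant of (x, y) with respect to (u, v):

    ∂(x,y)/∂(u,v) = | 2  -2 | = (2)(-1) - (-2)(-2) = -6.
                   | -2  -1 |

Its absolute value is |J| = 6 (the area scaling factor).

Substituting x = 2u - 2v, y = -2u - v into the integrand,

    14x - 14y → 56u - 14v,

so the integral becomes

    ∬_R (56u - 14v) · |J| du dv = ∫_0^2 ∫_0^1 (336u - 84v) dv du.

Inner (v): 336u - 42.
Outer (u): 588.

Therefore ∬_D (14x - 14y) dx dy = 588.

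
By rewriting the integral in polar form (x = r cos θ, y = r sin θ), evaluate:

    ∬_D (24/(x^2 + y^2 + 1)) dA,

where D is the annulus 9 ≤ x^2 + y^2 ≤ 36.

The region D is 3 ≤ r ≤ 6, 0 ≤ θ ≤ 2π in polar coordinates, where x = r cos(θ), y = r sin(θ), and dA = r dr dθ.

Under the substitution, the integrand becomes 24/(r^2 + 1), so

    ∬_D (24/(x^2 + y^2 + 1)) dA = ∫_{0}^{2π} ∫_{3}^{6} (24/(r^2 + 1)) · r dr dθ.

Inner integral (in r): ∫_{3}^{6} (24/(r^2 + 1)) · r dr = log(6582952005840035281/1000000000000).

Outer integral (in θ): ∫_{0}^{2π} (log(6582952005840035281/1000000000000)) dθ = log((6582952005840035281/1000000000000)^(2π)).

Therefore ∬_D (24/(x^2 + y^2 + 1)) dA = log((6582952005840035281/1000000000000)^(2π)).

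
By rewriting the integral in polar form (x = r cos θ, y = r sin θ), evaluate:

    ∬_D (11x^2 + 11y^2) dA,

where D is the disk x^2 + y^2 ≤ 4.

The region D is 0 ≤ r ≤ 2, 0 ≤ θ ≤ 2π in polar coordinates, where x = r cos(θ), y = r sin(θ), and dA = r dr dθ.

Under the substitution, the integrand becomes 11r^2, so

    ∬_D (11x^2 + 11y^2) dA = ∫_{0}^{2π} ∫_{0}^{2} (11r^2) · r dr dθ.

Inner integral (in r): ∫_{0}^{2} (11r^2) · r dr = 44.

Outer integral (in θ): ∫_{0}^{2π} (44) dθ = 88π.

Therefore ∬_D (11x^2 + 11y^2) dA = 88π.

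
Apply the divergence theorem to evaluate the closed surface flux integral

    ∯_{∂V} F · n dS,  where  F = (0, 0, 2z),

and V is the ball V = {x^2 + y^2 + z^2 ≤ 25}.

By the divergence theorem,

    ∯_{∂V} F · n dS = ∭_V (∇ · F) dV.

Compute the divergence:
    ∇ · F = ∂F_x/∂x + ∂F_y/∂y + ∂F_z/∂z = 0 + 0 + 2 = 2.

In spherical coordinates, x = ρ sin(φ) cos(θ), y = ρ sin(φ) sin(θ), z = ρ cos(φ), dV = ρ^2 sin(φ) dρ dφ dθ, with 0 ≤ ρ ≤ 5, 0 ≤ φ ≤ π, 0 ≤ θ ≤ 2π.

The integrand, after substitution and multiplying by the volume element, becomes (2) · ρ^2 sin(φ), so

    ∭_V (∇·F) dV = ∫_0^{2π} ∫_0^{π} ∫_0^{5} (2) · ρ^2 sin(φ) dρ dφ dθ.

Inner (ρ from 0 to 5): 250sin(φ)/3.
Middle (φ from 0 to π): 500/3.
Outer (θ from 0 to 2π): 1000π/3.

Therefore ∯_{∂V} F · n dS = 1000π/3.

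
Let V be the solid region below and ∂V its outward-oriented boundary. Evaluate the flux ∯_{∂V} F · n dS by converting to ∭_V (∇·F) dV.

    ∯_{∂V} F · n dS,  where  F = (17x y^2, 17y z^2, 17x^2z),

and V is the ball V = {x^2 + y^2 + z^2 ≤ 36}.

By the divergence theorem,

    ∯_{∂V} F · n dS = ∭_V (∇ · F) dV.

Compute the divergence:
    ∇ · F = ∂F_x/∂x + ∂F_y/∂y + ∂F_z/∂z = 17y^2 + 17z^2 + 17x^2 = 17x^2 + 17y^2 + 17z^2.

In spherical coordinates, x = ρ sin(φ) cos(θ), y = ρ sin(φ) sin(θ), z = ρ cos(φ), dV = ρ^2 sin(φ) dρ dφ dθ, with 0 ≤ ρ ≤ 6, 0 ≤ φ ≤ π, 0 ≤ θ ≤ 2π.

The integrand, after substitution and multiplying by the volume element, becomes (17ρ^2) · ρ^2 sin(φ), so

    ∭_V (∇·F) dV = ∫_0^{2π} ∫_0^{π} ∫_0^{6} (17ρ^2) · ρ^2 sin(φ) dρ dφ dθ.

Inner (ρ from 0 to 6): 132192sin(φ)/5.
Middle (φ from 0 to π): 264384/5.
Outer (θ from 0 to 2π): 528768π/5.

Therefore ∯_{∂V} F · n dS = 528768π/5.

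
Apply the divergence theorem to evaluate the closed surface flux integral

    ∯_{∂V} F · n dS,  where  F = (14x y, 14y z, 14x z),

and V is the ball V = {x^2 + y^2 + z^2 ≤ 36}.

By the divergence theorem,

    ∯_{∂V} F · n dS = ∭_V (∇ · F) dV.

Compute the divergence:
    ∇ · F = ∂F_x/∂x + ∂F_y/∂y + ∂F_z/∂z = 14y + 14z + 14x = 14x + 14y + 14z.

In spherical coordinates, x = ρ sin(φ) cos(θ), y = ρ sin(φ) sin(θ), z = ρ cos(φ), dV = ρ^2 sin(φ) dρ dφ dθ, with 0 ≤ ρ ≤ 6, 0 ≤ φ ≤ π, 0 ≤ θ ≤ 2π.

The integrand, after substitution and multiplying by the volume element, becomes (14ρ (sqrt(2)sin(φ)sin(θ + π/4) + cos(φ))) · ρ^2 sin(φ), so

    ∭_V (∇·F) dV = ∫_0^{2π} ∫_0^{π} ∫_0^{6} (14ρ (sqrt(2)sin(φ)sin(θ + π/4) + cos(φ))) · ρ^2 sin(φ) dρ dφ dθ.

Inner (ρ from 0 to 6): 4536(sqrt(2)sin(φ)sin(θ + π/4) + cos(φ))sin(φ).
Middle (φ from 0 to π): 2268sqrt(2)π sin(θ + π/4).
Outer (θ from 0 to 2π): 0.

Therefore ∯_{∂V} F · n dS = 0.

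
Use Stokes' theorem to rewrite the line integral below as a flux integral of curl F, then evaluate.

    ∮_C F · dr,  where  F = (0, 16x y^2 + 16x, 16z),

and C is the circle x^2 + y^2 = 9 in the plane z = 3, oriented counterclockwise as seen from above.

Let S be the flat disk x^2 + y^2 ≤ 9 in the plane z = 3, with upward unit normal n̂ = ẑ. By Stokes' theorem,

    ∮_C F · dr = ∬_S (∇ × F) · n̂ dS = ∬_D (curl F)_z dA,

where D is the disk x^2 + y^2 ≤ 9.

Compute the curl of F = (0, 16x y^2 + 16x, 16z):
    (∇ × F)_x = ∂F_z/∂y - ∂F_y/∂z = 0,
    (∇ × F)_y = ∂F_x/∂z - ∂F_z/∂x = 0,
    (∇ × F)_z = ∂F_y/∂x - ∂F_x/∂y = 16y^2 + 16.

On z = 3, (curl F)_z = 16y^2 + 16.

Convert to polar (x = r cos θ, y = r sin θ, dA = r dr dθ); the integrand becomes 16r^2sin(θ)^2 + 16, so

    ∬_D (curl F)_z dA = ∫_0^{2π} ∫_0^{3} (16r^2sin(θ)^2 + 16) · r dr dθ.

Inner (r from 0 to 3): 324sin(θ)^2 + 72.
Outer (θ from 0 to 2π): 468π.

Therefore ∮_C F · dr = 468π.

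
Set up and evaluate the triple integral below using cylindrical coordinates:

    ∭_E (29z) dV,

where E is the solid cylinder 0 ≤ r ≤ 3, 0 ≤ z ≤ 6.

In cylindrical coordinates, x = r cos(θ), y = r sin(θ), z = z, and dV = r dr dθ dz.

The integrand becomes 29z, so

    ∭_E (29z) dV = ∫_{0}^{2π} ∫_{0}^{3} ∫_{0}^{6} (29z) · r dz dr dθ.

Inner (z): 522r.
Middle (r from 0 to 3): 2349.
Outer (θ): 4698π.

Therefore the triple integral equals 4698π.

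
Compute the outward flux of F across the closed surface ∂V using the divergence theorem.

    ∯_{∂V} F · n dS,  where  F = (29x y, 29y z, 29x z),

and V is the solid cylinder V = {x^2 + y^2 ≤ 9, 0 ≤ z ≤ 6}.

By the divergence theorem,

    ∯_{∂V} F · n dS = ∭_V (∇ · F) dV.

Compute the divergence:
    ∇ · F = ∂F_x/∂x + ∂F_y/∂y + ∂F_z/∂z = 29y + 29z + 29x = 29x + 29y + 29z.

In cylindrical coordinates, x = r cos(θ), y = r sin(θ), z = z, dV = r dr dθ dz, with 0 ≤ r ≤ 3, 0 ≤ θ ≤ 2π, 0 ≤ z ≤ 6.

The integrand, after substitution and multiplying by the volume element, becomes (29sqrt(2)r sin(θ + π/4) + 29z) · r, so

    ∭_V (∇·F) dV = ∫_0^{2π} ∫_0^{3} ∫_0^{6} (29sqrt(2)r sin(θ + π/4) + 29z) · r dz dr dθ.

Inner (z from 0 to 6): 174r (sqrt(2)r sin(θ + π/4) + 3).
Middle (r from 0 to 3): 1566sqrt(2)sin(θ + π/4) + 2349.
Outer (θ from 0 to 2π): 4698π.

Therefore ∯_{∂V} F · n dS = 4698π.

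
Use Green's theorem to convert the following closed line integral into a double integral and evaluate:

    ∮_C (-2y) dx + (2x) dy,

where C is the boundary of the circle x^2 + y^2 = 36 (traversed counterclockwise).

Green's theorem converts the closed line integral into a double integral over the enclosed region D:

    ∮_C P dx + Q dy = ∬_D (∂Q/∂x - ∂P/∂y) dA.

Here P = -2y, Q = 2x, so

    ∂Q/∂x = 2,    ∂P/∂y = -2,
    ∂Q/∂x - ∂P/∂y = 4.

D is the region x^2 + y^2 ≤ 36. Evaluating the double integral:

In polar coordinates (x = r cos θ, y = r sin θ, dA = r dr dθ) the integrand becomes 4, so

    ∬_D (4) dA = ∫_0^{2π} ∫_0^{6} (4) · r dr dθ.

Inner (r from 0 to 6): 72.
Outer (θ from 0 to 2π): 144π.

Therefore ∮_C P dx + Q dy = 144π.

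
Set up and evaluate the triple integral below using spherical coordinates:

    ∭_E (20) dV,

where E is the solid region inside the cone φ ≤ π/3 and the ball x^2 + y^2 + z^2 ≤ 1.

In spherical coordinates, x = ρ sin(φ) cos(θ), y = ρ sin(φ) sin(θ), z = ρ cos(φ), and dV = ρ^2 sin(φ) dρ dφ dθ.

The integrand becomes 20, so

    ∭_E (20) dV = ∫_{0}^{2π} ∫_{0}^{π/3} ∫_{0}^{1} (20) · ρ^2 sin(φ) dρ dφ dθ.

Inner (ρ): 20sin(φ)/3.
Middle (φ): 10/3.
Outer (θ): 20π/3.

Therefore the triple integral equals 20π/3.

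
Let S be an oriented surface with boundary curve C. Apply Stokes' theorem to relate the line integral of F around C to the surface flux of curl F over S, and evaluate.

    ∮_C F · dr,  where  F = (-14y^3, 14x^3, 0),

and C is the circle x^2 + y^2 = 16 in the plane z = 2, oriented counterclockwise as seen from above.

Let S be the flat disk x^2 + y^2 ≤ 16 in the plane z = 2, with upward unit normal n̂ = ẑ. By Stokes' theorem,

    ∮_C F · dr = ∬_S (∇ × F) · n̂ dS = ∬_D (curl F)_z dA,

where D is the disk x^2 + y^2 ≤ 16.

Compute the curl of F = (-14y^3, 14x^3, 0):
    (∇ × F)_x = ∂F_z/∂y - ∂F_y/∂z = 0,
    (∇ × F)_y = ∂F_x/∂z - ∂F_z/∂x = 0,
    (∇ × F)_z = ∂F_y/∂x - ∂F_x/∂y = 42x^2 + 42y^2.

On z = 2, (curl F)_z = 42x^2 + 42y^2.

Convert to polar (x = r cos θ, y = r sin θ, dA = r dr dθ); the integrand becomes 42r^2, so

    ∬_D (curl F)_z dA = ∫_0^{2π} ∫_0^{4} (42r^2) · r dr dθ.

Inner (r from 0 to 4): 2688.
Outer (θ from 0 to 2π): 5376π.

Therefore ∮_C F · dr = 5376π.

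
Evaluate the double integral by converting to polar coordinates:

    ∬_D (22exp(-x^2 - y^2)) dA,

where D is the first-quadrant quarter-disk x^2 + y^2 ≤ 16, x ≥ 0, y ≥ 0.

The region D is 0 ≤ r ≤ 4, 0 ≤ θ ≤ π/2 in polar coordinates, where x = r cos(θ), y = r sin(θ), and dA = r dr dθ.

Under the substitution, the integrand becomes 22exp(-r^2), so

    ∬_D (22exp(-x^2 - y^2)) dA = ∫_{0}^{π/2} ∫_{0}^{4} (22exp(-r^2)) · r dr dθ.

Inner integral (in r): ∫_{0}^{4} (22exp(-r^2)) · r dr = 11 - 11exp(-16).

Outer integral (in θ): ∫_{0}^{π/2} (11 - 11exp(-16)) dθ = -11π (1 - exp(16))exp(-16)/2.

Therefore ∬_D (22exp(-x^2 - y^2)) dA = -11π (1 - exp(16))exp(-16)/2.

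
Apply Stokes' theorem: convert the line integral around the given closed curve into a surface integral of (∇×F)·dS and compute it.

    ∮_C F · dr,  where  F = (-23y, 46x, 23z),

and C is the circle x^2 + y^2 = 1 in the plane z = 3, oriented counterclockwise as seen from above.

Let S be the flat disk x^2 + y^2 ≤ 1 in the plane z = 3, with upward unit normal n̂ = ẑ. By Stokes' theorem,

    ∮_C F · dr = ∬_S (∇ × F) · n̂ dS = ∬_D (curl F)_z dA,

where D is the disk x^2 + y^2 ≤ 1.

Compute the curl of F = (-23y, 46x, 23z):
    (∇ × F)_x = ∂F_z/∂y - ∂F_y/∂z = 0,
    (∇ × F)_y = ∂F_x/∂z - ∂F_z/∂x = 0,
    (∇ × F)_z = ∂F_y/∂x - ∂F_x/∂y = 69.

On z = 3, (curl F)_z = 69.

Convert to polar (x = r cos θ, y = r sin θ, dA = r dr dθ); the integrand becomes 69, so

    ∬_D (curl F)_z dA = ∫_0^{2π} ∫_0^{1} (69) · r dr dθ.

Inner (r from 0 to 1): 69/2.
Outer (θ from 0 to 2π): 69π.

Therefore ∮_C F · dr = 69π.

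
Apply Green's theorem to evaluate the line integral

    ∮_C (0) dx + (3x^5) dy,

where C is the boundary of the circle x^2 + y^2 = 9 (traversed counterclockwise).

Green's theorem converts the closed line integral into a double integral over the enclosed region D:

    ∮_C P dx + Q dy = ∬_D (∂Q/∂x - ∂P/∂y) dA.

Here P = 0, Q = 3x^5, so

    ∂Q/∂x = 15x^4,    ∂P/∂y = 0,
    ∂Q/∂x - ∂P/∂y = 15x^4.

D is the region x^2 + y^2 ≤ 9. Evaluating the double integral:

In polar coordinates (x = r cos θ, y = r sin θ, dA = r dr dθ) the integrand becomes 15r^4cos(θ)^4, so

    ∬_D (15x^4) dA = ∫_0^{2π} ∫_0^{3} (15r^4cos(θ)^4) · r dr dθ.

Inner (r from 0 to 3): 3645cos(θ)^4/2.
Outer (θ from 0 to 2π): 10935π/8.

Therefore ∮_C P dx + Q dy = 10935π/8.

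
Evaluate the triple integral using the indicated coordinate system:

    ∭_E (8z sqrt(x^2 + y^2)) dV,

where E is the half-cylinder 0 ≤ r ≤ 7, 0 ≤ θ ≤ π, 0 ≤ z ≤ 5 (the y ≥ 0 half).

In cylindrical coordinates, x = r cos(θ), y = r sin(θ), z = z, and dV = r dr dθ dz.

The integrand becomes 8r z, so

    ∭_E (8z sqrt(x^2 + y^2)) dV = ∫_{0}^{π} ∫_{0}^{7} ∫_{0}^{5} (8r z) · r dz dr dθ.

Inner (z): 100r^2.
Middle (r from 0 to 7): 34300/3.
Outer (θ): 34300π/3.

Therefore the triple integral equals 34300π/3.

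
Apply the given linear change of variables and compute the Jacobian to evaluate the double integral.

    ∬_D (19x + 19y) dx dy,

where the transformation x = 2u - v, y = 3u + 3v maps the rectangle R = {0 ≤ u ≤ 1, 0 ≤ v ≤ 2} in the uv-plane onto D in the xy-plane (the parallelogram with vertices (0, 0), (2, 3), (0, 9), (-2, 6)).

Compute the Jacobian determinant of (x, y) with respect to (u, v):

    ∂(x,y)/∂(u,v) = | 2  -1 | = (2)(3) - (-1)(3) = 9.
                   | 3  3 |

Its absolute value is |J| = 9 (the area scaling factor).

Substituting x = 2u - v, y = 3u + 3v into the integrand,

    19x + 19y → 95u + 38v,

so the integral becomes

    ∬_R (95u + 38v) · |J| du dv = ∫_0^1 ∫_0^2 (855u + 342v) dv du.

Inner (v): 1710u + 684.
Outer (u): 1539.

Therefore ∬_D (19x + 19y) dx dy = 1539.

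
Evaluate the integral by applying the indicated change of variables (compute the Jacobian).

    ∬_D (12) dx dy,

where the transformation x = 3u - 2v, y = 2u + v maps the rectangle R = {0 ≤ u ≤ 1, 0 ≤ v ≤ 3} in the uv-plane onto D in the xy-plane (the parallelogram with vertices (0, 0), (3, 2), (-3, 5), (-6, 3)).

Compute the Jacobian determinant of (x, y) with respect to (u, v):

    ∂(x,y)/∂(u,v) = | 3  -2 | = (3)(1) - (-2)(2) = 7.
                   | 2  1 |

Its absolute value is |J| = 7 (the area scaling factor).

Substituting x = 3u - 2v, y = 2u + v into the integrand,

    12 → 12,

so the integral becomes

    ∬_R (12) · |J| du dv = ∫_0^1 ∫_0^3 (84) dv du.

Inner (v): 252.
Outer (u): 252.

Therefore ∬_D (12) dx dy = 252.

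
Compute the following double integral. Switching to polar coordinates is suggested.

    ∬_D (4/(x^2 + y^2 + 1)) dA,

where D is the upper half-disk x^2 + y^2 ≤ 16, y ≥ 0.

The region D is 0 ≤ r ≤ 4, 0 ≤ θ ≤ π in polar coordinates, where x = r cos(θ), y = r sin(θ), and dA = r dr dθ.

Under the substitution, the integrand becomes 4/(r^2 + 1), so

    ∬_D (4/(x^2 + y^2 + 1)) dA = ∫_{0}^{π} ∫_{0}^{4} (4/(r^2 + 1)) · r dr dθ.

Inner integral (in r): ∫_{0}^{4} (4/(r^2 + 1)) · r dr = log(289).

Outer integral (in θ): ∫_{0}^{π} (log(289)) dθ = log(289^π).

Therefore ∬_D (4/(x^2 + y^2 + 1)) dA = log(289^π).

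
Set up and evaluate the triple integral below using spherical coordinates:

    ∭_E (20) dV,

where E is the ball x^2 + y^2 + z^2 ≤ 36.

In spherical coordinates, x = ρ sin(φ) cos(θ), y = ρ sin(φ) sin(θ), z = ρ cos(φ), and dV = ρ^2 sin(φ) dρ dφ dθ.

The integrand becomes 20, so

    ∭_E (20) dV = ∫_{0}^{2π} ∫_{0}^{π} ∫_{0}^{6} (20) · ρ^2 sin(φ) dρ dφ dθ.

Inner (ρ): 1440sin(φ).
Middle (φ): 2880.
Outer (θ): 5760π.

Therefore the triple integral equals 5760π.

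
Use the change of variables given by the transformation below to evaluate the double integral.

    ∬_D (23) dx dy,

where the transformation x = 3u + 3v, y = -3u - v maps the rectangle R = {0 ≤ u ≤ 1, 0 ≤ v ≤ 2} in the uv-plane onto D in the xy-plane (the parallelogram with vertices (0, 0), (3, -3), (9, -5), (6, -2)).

Compute the Jacobian determinant of (x, y) with respect to (u, v):

    ∂(x,y)/∂(u,v) = | 3  3 | = (3)(-1) - (3)(-3) = 6.
                   | -3  -1 |

Its absolute value is |J| = 6 (the area scaling factor).

Substituting x = 3u + 3v, y = -3u - v into the integrand,

    23 → 23,

so the integral becomes

    ∬_R (23) · |J| du dv = ∫_0^1 ∫_0^2 (138) dv du.

Inner (v): 276.
Outer (u): 276.

Therefore ∬_D (23) dx dy = 276.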